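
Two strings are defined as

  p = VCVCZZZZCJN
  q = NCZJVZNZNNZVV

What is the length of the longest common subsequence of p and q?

5

Let dp[i][j] be the LCS length of the first i characters of p and the first j characters of q. dp[i][j] = dp[i-1][j-1]+1 when the i-th and j-th characters match, else max(dp[i-1][j], dp[i][j-1]).
    ·  N  C  Z  J  V  Z  N  Z  N  N  Z  V  V
 ·  0  0  0  0  0  0  0  0  0  0  0  0  0  0
 V  0  0  0  0  0  1  1  1  1  1  1  1  1  1
 C  0  0  1  1  1  1  1  1  1  1  1  1  1  1
 V  0  0  1  1  1  2  2  2  2  2  2  2  2  2
 C  0  0  1  1  1  2  2  2  2  2  2  2  2  2
 Z  0  0  1  2  2  2  3  3  3  3  3  3  3  3
 Z  0  0  1  2  2  2  3  3  4  4  4  4  4  4
 Z  0  0  1  2  2  2  3  3  4  4  4  5  5  5
 Z  0  0  1  2  2  2  3  3  4  4  4  5  5  5
 C  0  0  1  2  2  2  3  3  4  4  4  5  5  5
 J  0  0  1  2  3  3  3  3  4  4  4  5  5  5
 N  0  1  1  2  3  3  3  4  4  5  5  5  5  5
dp[11][13] = 5. One LCS (by backtracking along matches): CVZZZ.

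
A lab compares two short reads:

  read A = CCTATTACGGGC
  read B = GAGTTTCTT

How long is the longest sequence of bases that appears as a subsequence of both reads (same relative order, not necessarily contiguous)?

Taking T at read A[3]=read B[4] → T at read A[5]=read B[5] → T at read A[6]=read B[6] → C at read A[8]=read B[7] gives a common subsequence of length 4. Since dp[12][9] = 4, nothing longer is possible.

4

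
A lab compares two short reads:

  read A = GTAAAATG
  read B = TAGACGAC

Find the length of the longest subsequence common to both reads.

One common subsequence of length 4: T at read A[2]=read B[1], A at read A[3]=read B[2], A at read A[4]=read B[4], A at read A[5]=read B[7]. Since dp[8][8] = 4, nothing longer is possible.

4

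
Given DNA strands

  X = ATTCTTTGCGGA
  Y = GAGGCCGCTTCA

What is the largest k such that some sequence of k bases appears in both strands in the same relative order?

Pick A (X #1, Y #2), C (X #4, Y #8), T (X #6, Y #9), T (X #7, Y #10), C (X #9, Y #11), A (X #12, Y #12); all 6 bases appear in both, in order, and the DP table's final entry dp[12][12] is also 6, so no common subsequence is longer.

6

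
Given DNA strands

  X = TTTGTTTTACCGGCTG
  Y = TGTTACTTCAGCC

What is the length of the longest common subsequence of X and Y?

One common subsequence of length 9: T (X #3, Y #1); then G (X #4, Y #2); then T (X #5, Y #3); then T (X #6, Y #4); then T (X #7, Y #7); then T (X #8, Y #8); then A (X #9, Y #10); then C (X #11, Y #12); then C (X #14, Y #13), and the DP table's final entry dp[16][13] is also 9, so no common subsequence is longer.

9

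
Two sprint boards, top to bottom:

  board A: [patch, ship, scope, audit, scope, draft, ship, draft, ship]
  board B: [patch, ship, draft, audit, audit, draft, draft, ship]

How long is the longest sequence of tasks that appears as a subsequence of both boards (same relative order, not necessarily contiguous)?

Match patch at board A[1]=board B[1] → ship at board A[2]=board B[2] → audit at board A[4]=board B[5] → draft at board A[6]=board B[6] → draft at board A[8]=board B[7] → ship at board A[9]=board B[8] — 6 tasks in the same relative order in both, and the DP table's final entry dp[9][8] is also 6, so no common subsequence is longer.

6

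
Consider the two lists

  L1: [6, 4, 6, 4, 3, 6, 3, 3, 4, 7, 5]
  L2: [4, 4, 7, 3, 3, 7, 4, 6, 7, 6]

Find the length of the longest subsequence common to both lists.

Taking 4 (L1 #2, L2 #1), 4 (L1 #4, L2 #2), 3 (L1 #5, L2 #4), 3 (L1 #7, L2 #5), 4 (L1 #9, L2 #7), 7 (L1 #10, L2 #9) gives a common subsequence of length 6. Since dp[11][10] = 6, nothing longer is possible.

6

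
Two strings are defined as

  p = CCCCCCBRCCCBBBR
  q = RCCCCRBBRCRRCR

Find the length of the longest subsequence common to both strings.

One common subsequence of length 9: C [1,2], C [2,3], C [3,4], C [4,5], B [7,8], R [8,9], C [9,10], C [11,13], R [15,14]. Since dp[15][14] = 9, nothing longer is possible.

9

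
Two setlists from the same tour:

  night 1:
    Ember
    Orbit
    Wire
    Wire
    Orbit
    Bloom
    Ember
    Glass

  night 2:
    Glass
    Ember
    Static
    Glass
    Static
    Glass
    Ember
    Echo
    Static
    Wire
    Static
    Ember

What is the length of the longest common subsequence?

3

One common subsequence of length 3: Ember (night 1 #1, night 2 #7); then Wire (night 1 #3, night 2 #10); then Ember (night 1 #7, night 2 #12). Since dp[8][12] = 3, nothing longer is possible.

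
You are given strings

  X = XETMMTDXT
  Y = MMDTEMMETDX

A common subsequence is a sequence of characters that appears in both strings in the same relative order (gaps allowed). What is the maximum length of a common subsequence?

6

Taking E (X #2, Y #5), M (X #4, Y #6), M (X #5, Y #7), T (X #6, Y #9), D (X #7, Y #10), X (X #8, Y #11) gives a common subsequence of length 6. The LCS DP gives dp[9][11] = 6, so this is optimal.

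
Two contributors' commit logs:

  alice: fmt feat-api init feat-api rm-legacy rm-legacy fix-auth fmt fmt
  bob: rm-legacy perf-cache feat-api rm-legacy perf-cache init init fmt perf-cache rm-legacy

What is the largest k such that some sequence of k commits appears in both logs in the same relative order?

Taking feat-api at alice[2]=bob[3], init at alice[3]=bob[7], rm-legacy at alice[6]=bob[10] gives a common subsequence of length 3. The LCS DP gives dp[9][10] = 3, so this is optimal.

3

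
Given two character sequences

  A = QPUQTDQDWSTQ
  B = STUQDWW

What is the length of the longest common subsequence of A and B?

4

Let dp[i][j] be the LCS length of the first i characters of A and the first j characters of B. dp[i][j] = dp[i-1][j-1]+1 when the i-th and j-th characters match, else max(dp[i-1][j], dp[i][j-1]).
    ·  S  T  U  Q  D  W  W
 ·  0  0  0  0  0  0  0  0
 Q  0  0  0  0  1  1  1  1
 P  0  0  0  0  1  1  1  1
 U  0  0  0  1  1  1  1  1
 Q  0  0  0  1  2  2  2  2
 T  0  0  1  1  2  2  2  2
 D  0  0  1  1  2  3  3  3
 Q  0  0  1  1  2  3  3  3
 D  0  0  1  1  2  3  3  3
 W  0  0  1  1  2  3  4  4
 S  0  1  1  1  2  3  4  4
 T  0  1  2  2  2  3  4  4
 Q  0  1  2  2  3  3  4  4
dp[12][7] = 4. One LCS (by backtracking along matches): UQDW.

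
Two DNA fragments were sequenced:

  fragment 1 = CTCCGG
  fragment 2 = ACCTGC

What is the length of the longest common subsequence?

3

Taking C at fragment 1[1]=fragment 2[3]; then T at fragment 1[2]=fragment 2[4]; then C at fragment 1[4]=fragment 2[6] gives a common subsequence of length 3. Since dp[6][6] = 3, nothing longer is possible.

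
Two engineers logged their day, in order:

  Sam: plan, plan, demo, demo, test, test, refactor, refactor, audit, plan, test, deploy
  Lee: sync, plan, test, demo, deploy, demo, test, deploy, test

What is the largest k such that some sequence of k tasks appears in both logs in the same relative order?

5

Match plan [1,2] → demo [3,4] → demo [4,6] → test [5,7] → test [11,9] — 5 tasks in the same relative order in both. dp[12][9] = 5 confirms this is the maximum.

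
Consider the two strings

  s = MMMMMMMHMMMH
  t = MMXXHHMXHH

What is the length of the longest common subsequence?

Pick M at s[1]=t[1], M at s[2]=t[2], M at s[3]=t[7], H at s[8]=t[9], H at s[12]=t[10]; all 5 characters appear in both, in order. dp[12][10] = 5 confirms this is the maximum.

5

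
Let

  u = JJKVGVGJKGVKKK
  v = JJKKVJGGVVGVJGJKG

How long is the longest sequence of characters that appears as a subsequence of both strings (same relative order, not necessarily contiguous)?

10

Pick J [1,1], then J [2,2], then K [3,4], then V [4,10], then G [5,11], then V [6,12], then G [7,14], then J [8,15], then K [9,16], then G [10,17]; all 10 characters appear in both, in order. The LCS DP gives dp[14][17] = 10, so this is optimal.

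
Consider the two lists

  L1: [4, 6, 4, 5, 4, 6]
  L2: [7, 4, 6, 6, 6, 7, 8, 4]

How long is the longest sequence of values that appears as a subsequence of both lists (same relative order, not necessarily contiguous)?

3

Pick 4 [1,2], then 6 [2,5], then 4 [5,8]; all 3 values appear in both, in order, and the DP table's final entry dp[6][8] is also 3, so no common subsequence is longer.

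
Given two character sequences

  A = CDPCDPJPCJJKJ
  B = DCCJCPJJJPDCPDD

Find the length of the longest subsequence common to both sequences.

7

Match C [1,2], then C [4,3], then J [7,4], then P [8,6], then J [10,7], then J [11,8], then J [13,9] — 7 characters in the same relative order in both. The LCS DP gives dp[13][15] = 7, so this is optimal.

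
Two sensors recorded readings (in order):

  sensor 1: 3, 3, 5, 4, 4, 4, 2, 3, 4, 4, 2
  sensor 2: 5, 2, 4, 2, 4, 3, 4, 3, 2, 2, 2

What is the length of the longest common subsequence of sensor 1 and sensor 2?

6

Pick 5 [3,1]; then 4 [4,3]; then 4 [5,5]; then 4 [6,7]; then 2 [7,10]; then 2 [11,11]; all 6 values appear in both, in order, and the DP table's final entry dp[11][11] is also 6, so no common subsequence is longer.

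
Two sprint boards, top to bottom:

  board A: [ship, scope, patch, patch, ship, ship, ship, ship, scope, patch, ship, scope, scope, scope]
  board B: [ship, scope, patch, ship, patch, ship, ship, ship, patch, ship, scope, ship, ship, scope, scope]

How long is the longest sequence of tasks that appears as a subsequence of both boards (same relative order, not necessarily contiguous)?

Match ship (board A #1, board B #1); then scope (board A #2, board B #2); then patch (board A #3, board B #3); then patch (board A #4, board B #5); then ship (board A #5, board B #6); then ship (board A #6, board B #7); then ship (board A #7, board B #8); then ship (board A #8, board B #10); then scope (board A #9, board B #11); then ship (board A #11, board B #13); then scope (board A #13, board B #14); then scope (board A #14, board B #15) — 12 tasks in the same relative order in both, and the DP table's final entry dp[14][15] is also 12, so no common subsequence is longer.

12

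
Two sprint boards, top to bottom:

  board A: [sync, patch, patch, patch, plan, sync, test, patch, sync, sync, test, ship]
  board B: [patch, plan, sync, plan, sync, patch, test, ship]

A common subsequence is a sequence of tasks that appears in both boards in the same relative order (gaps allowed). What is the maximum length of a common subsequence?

Taking sync at board A[1]=board B[3], then plan at board A[5]=board B[4], then sync at board A[6]=board B[5], then patch at board A[8]=board B[6], then test at board A[11]=board B[7], then ship at board A[12]=board B[8] gives a common subsequence of length 6. dp[12][8] = 6 confirms this is the maximum.

6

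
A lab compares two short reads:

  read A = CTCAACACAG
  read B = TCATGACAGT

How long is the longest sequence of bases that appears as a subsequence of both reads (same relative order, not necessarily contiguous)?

Pick T at read A[2]=read B[1]; then C at read A[3]=read B[2]; then A at read A[4]=read B[3]; then A at read A[7]=read B[6]; then C at read A[8]=read B[7]; then A at read A[9]=read B[8]; then G at read A[10]=read B[9]; all 7 bases appear in both, in order. The LCS DP gives dp[10][10] = 7, so this is optimal.

7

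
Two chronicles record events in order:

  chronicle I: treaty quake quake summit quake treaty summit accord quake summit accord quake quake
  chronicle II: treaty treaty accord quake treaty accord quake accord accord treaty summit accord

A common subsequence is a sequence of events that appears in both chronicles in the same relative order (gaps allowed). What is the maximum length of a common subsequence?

One common subsequence of length 7: treaty at chronicle I[1]=chronicle II[2], quake at chronicle I[5]=chronicle II[4], treaty at chronicle I[6]=chronicle II[5], accord at chronicle I[8]=chronicle II[6], quake at chronicle I[9]=chronicle II[7], summit at chronicle I[10]=chronicle II[11], accord at chronicle I[11]=chronicle II[12]. The LCS DP gives dp[13][12] = 7, so this is optimal.

7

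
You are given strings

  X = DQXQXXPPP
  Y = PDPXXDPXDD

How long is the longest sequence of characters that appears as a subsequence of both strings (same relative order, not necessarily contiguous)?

Match D [1,2]; then X [3,4]; then X [5,5]; then X [6,8] — 4 characters in the same relative order in both. Since dp[9][10] = 4, nothing longer is possible.

4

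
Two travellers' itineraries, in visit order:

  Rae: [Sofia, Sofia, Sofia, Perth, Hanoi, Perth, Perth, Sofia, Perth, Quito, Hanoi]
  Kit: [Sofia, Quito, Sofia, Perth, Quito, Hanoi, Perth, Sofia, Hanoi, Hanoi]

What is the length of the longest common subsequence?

7

One common subsequence of length 7: Sofia at Rae[1]=Kit[1]; then Sofia at Rae[3]=Kit[3]; then Perth at Rae[4]=Kit[4]; then Hanoi at Rae[5]=Kit[6]; then Perth at Rae[7]=Kit[7]; then Sofia at Rae[8]=Kit[8]; then Hanoi at Rae[11]=Kit[10], and the DP table's final entry dp[11][10] is also 7, so no common subsequence is longer.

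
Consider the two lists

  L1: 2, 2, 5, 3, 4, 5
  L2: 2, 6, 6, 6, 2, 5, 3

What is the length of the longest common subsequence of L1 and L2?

4

Pick 2 [1,1], then 2 [2,5], then 5 [3,6], then 3 [4,7]; all 4 values appear in both, in order, and the DP table's final entry dp[6][7] is also 4, so no common subsequence is longer.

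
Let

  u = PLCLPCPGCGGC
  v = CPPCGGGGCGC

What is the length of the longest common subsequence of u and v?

Taking P (u #1, v #2); then P (u #5, v #3); then C (u #6, v #4); then G (u #8, v #8); then C (u #9, v #9); then G (u #11, v #10); then C (u #12, v #11) gives a common subsequence of length 7. Since dp[12][11] = 7, nothing longer is possible.

7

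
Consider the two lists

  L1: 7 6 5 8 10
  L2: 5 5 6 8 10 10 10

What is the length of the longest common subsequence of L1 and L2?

One common subsequence of length 3: 6 [2,3], then 8 [4,4], then 10 [5,7]. Since dp[5][7] = 3, nothing longer is possible.

3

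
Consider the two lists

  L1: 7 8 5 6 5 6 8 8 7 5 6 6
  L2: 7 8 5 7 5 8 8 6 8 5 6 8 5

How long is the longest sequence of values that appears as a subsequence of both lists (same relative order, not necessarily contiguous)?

One common subsequence of length 8: 7 (L1 #1, L2 #1), 8 (L1 #2, L2 #2), 5 (L1 #3, L2 #5), 6 (L1 #4, L2 #8), 5 (L1 #5, L2 #10), 6 (L1 #6, L2 #11), 8 (L1 #8, L2 #12), 5 (L1 #10, L2 #13). dp[12][13] = 8 confirms this is the maximum.

8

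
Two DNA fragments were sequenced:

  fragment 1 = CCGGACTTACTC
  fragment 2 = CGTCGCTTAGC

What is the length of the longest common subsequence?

Pick C (fragment 1 #1, fragment 2 #1), C (fragment 1 #2, fragment 2 #4), G (fragment 1 #4, fragment 2 #5), C (fragment 1 #6, fragment 2 #6), T (fragment 1 #7, fragment 2 #7), T (fragment 1 #8, fragment 2 #8), A (fragment 1 #9, fragment 2 #9), C (fragment 1 #12, fragment 2 #11); all 8 bases appear in both, in order, and the DP table's final entry dp[12][11] is also 8, so no common subsequence is longer.

8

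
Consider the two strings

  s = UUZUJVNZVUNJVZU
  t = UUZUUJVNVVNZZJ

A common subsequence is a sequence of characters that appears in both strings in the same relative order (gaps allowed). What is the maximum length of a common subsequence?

10

Match U at s[1]=t[1]; then U at s[2]=t[2]; then Z at s[3]=t[3]; then U at s[4]=t[5]; then J at s[5]=t[6]; then V at s[6]=t[7]; then N at s[7]=t[8]; then V at s[9]=t[10]; then N at s[11]=t[11]; then J at s[12]=t[14] — 10 characters in the same relative order in both, and the DP table's final entry dp[15][14] is also 10, so no common subsequence is longer.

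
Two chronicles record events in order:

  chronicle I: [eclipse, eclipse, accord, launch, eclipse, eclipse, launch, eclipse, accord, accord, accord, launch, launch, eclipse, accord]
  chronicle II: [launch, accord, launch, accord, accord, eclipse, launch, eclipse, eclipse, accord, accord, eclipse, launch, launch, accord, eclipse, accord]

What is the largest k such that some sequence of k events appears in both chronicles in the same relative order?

11

Taking accord [3,2], then launch [4,3], then eclipse [5,6], then eclipse [6,8], then eclipse [8,9], then accord [9,10], then accord [10,11], then launch [12,13], then launch [13,14], then eclipse [14,16], then accord [15,17] gives a common subsequence of length 11. dp[15][17] = 11 confirms this is the maximum.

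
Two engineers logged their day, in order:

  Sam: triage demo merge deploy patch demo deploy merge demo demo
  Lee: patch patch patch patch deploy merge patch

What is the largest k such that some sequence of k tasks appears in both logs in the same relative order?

Match patch [5,4]; then deploy [7,5]; then merge [8,6] — 3 tasks in the same relative order in both, and the DP table's final entry dp[10][7] is also 3, so no common subsequence is longer.

3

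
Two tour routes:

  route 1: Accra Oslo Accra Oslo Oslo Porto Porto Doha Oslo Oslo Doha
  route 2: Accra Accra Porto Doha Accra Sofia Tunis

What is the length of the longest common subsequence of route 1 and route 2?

Pick Accra (route 1 #1, route 2 #1), Accra (route 1 #3, route 2 #2), Porto (route 1 #7, route 2 #3), Doha (route 1 #8, route 2 #4); all 4 stops appear in both, in order. Since dp[11][7] = 4, nothing longer is possible.

4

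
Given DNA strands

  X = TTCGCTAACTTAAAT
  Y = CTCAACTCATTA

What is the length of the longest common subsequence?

8

Match T at X[2]=Y[2] → C at X[3]=Y[3] → C at X[5]=Y[6] → T at X[6]=Y[7] → A at X[8]=Y[9] → T at X[10]=Y[10] → T at X[11]=Y[11] → A at X[14]=Y[12] — 8 bases in the same relative order in both. dp[15][12] = 8 confirms this is the maximum.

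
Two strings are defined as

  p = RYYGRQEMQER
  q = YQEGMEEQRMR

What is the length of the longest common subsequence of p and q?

Match Y [3,1] → Q [6,2] → E [7,3] → M [8,5] → Q [9,8] → R [11,11] — 6 characters in the same relative order in both. The LCS DP gives dp[11][11] = 6, so this is optimal.

6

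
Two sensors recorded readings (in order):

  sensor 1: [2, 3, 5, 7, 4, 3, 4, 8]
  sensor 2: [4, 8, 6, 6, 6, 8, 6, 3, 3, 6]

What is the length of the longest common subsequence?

One common subsequence of length 2: 3 (sensor 1 #2, sensor 2 #8) → 3 (sensor 1 #6, sensor 2 #9), and the DP table's final entry dp[8][10] is also 2, so no common subsequence is longer.

2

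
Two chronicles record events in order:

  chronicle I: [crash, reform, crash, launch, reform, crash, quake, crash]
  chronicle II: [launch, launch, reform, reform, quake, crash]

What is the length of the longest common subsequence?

Match reform (chronicle I #2, chronicle II #3), reform (chronicle I #5, chronicle II #4), quake (chronicle I #7, chronicle II #5), crash (chronicle I #8, chronicle II #6) — 4 events in the same relative order in both. Since dp[8][6] = 4, nothing longer is possible.

4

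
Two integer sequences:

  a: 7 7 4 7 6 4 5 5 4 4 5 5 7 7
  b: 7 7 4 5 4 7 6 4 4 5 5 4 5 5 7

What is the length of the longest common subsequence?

12

Match 7 (a #1, b #1) → 7 (a #2, b #2) → 4 (a #3, b #5) → 7 (a #4, b #6) → 6 (a #5, b #7) → 4 (a #6, b #9) → 5 (a #7, b #10) → 5 (a #8, b #11) → 4 (a #10, b #12) → 5 (a #11, b #13) → 5 (a #12, b #14) → 7 (a #14, b #15) — 12 values in the same relative order in both, and the DP table's final entry dp[14][15] is also 12, so no common subsequence is longer.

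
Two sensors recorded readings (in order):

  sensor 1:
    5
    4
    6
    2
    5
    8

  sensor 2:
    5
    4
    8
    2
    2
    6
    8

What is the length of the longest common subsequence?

Match 5 at sensor 1[1]=sensor 2[1], 4 at sensor 1[2]=sensor 2[2], 6 at sensor 1[3]=sensor 2[6], 8 at sensor 1[6]=sensor 2[7] — 4 values in the same relative order in both, and the DP table's final entry dp[6][7] is also 4, so no common subsequence is longer.

4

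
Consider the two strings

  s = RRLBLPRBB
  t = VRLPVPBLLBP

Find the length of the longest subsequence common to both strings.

5

One common subsequence of length 5: R [2,2], L [3,3], B [4,7], L [5,9], P [6,11]. dp[9][11] = 5 confirms this is the maximum.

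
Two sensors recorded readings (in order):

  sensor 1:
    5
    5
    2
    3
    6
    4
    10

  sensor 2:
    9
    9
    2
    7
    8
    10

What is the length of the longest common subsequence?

2

Let dp[i][j] be the LCS length of the first i values of sensor 1 and the first j values of sensor 2. dp[i][j] = dp[i-1][j-1]+1 when the i-th and j-th values match, else max(dp[i-1][j], dp[i][j-1]).
    ·  9  9  2  7  8 10
 ·  0  0  0  0  0  0  0
 5  0  0  0  0  0  0  0
 5  0  0  0  0  0  0  0
 2  0  0  0  1  1  1  1
 3  0  0  0  1  1  1  1
 6  0  0  0  1  1  1  1
 4  0  0  0  1  1  1  1
10  0  0  0  1  1  1  2
dp[7][6] = 2. One LCS (by backtracking along matches): 2, 10.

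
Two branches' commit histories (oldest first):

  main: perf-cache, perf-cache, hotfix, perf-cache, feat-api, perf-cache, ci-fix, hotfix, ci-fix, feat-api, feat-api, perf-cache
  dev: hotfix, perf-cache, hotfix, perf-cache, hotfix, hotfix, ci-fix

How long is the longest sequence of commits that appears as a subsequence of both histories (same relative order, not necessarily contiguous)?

5

One common subsequence of length 5: perf-cache at main[1]=dev[2], perf-cache at main[2]=dev[4], hotfix at main[3]=dev[5], hotfix at main[8]=dev[6], ci-fix at main[9]=dev[7]. Since dp[12][7] = 5, nothing longer is possible.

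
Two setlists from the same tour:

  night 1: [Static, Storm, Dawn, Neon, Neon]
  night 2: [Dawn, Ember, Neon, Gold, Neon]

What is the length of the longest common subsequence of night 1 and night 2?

3

Match Dawn at night 1[3]=night 2[1]; then Neon at night 1[4]=night 2[3]; then Neon at night 1[5]=night 2[5] — 3 songs in the same relative order in both. Since dp[5][5] = 3, nothing longer is possible.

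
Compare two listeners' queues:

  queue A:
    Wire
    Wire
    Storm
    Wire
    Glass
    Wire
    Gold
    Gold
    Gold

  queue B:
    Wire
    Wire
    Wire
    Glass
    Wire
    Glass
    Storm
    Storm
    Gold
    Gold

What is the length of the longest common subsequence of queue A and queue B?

7

Match Wire [1,1]; then Wire [2,2]; then Wire [4,3]; then Glass [5,4]; then Wire [6,5]; then Gold [8,9]; then Gold [9,10] — 7 songs in the same relative order in both. The LCS DP gives dp[9][10] = 7, so this is optimal.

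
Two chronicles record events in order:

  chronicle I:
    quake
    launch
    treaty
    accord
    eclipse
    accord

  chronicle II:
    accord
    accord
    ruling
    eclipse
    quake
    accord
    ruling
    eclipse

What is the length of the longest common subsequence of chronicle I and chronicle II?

3

Pick quake [1,5] → accord [4,6] → eclipse [5,8]; all 3 events appear in both, in order, and the DP table's final entry dp[6][8] is also 3, so no common subsequence is longer.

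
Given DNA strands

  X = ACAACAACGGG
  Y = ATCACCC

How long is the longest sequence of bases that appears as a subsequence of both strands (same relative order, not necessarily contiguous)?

5

Let dp[i][j] be the LCS length of the first i bases of X and the first j bases of Y. dp[i][j] = dp[i-1][j-1]+1 when the i-th and j-th bases match, else max(dp[i-1][j], dp[i][j-1]).
    ·  A  T  C  A  C  C  C
 ·  0  0  0  0  0  0  0  0
 A  0  1  1  1  1  1  1  1
 C  0  1  1  2  2  2  2  2
 A  0  1  1  2  3  3  3  3
 A  0  1  1  2  3  3  3  3
 C  0  1  1  2  3  4  4  4
 A  0  1  1  2  3  4  4  4
 A  0  1  1  2  3  4  4  4
 C  0  1  1  2  3  4  5  5
 G  0  1  1  2  3  4  5  5
 G  0  1  1  2  3  4  5  5
 G  0  1  1  2  3  4  5  5
dp[11][7] = 5. One LCS (by backtracking along matches): ACACC.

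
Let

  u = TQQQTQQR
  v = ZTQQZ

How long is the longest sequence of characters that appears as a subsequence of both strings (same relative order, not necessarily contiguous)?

Match T at u[1]=v[2], Q at u[2]=v[3], Q at u[3]=v[4] — 3 characters in the same relative order in both, and the DP table's final entry dp[8][5] is also 3, so no common subsequence is longer.

3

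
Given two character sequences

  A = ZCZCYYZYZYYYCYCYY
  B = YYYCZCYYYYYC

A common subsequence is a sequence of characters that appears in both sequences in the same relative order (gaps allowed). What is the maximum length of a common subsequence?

One common subsequence of length 9: C at A[2]=B[4]; then Z at A[3]=B[5]; then C at A[4]=B[6]; then Y at A[8]=B[7]; then Y at A[10]=B[8]; then Y at A[11]=B[9]; then Y at A[12]=B[10]; then Y at A[14]=B[11]; then C at A[15]=B[12]. Since dp[17][12] = 9, nothing longer is possible.

9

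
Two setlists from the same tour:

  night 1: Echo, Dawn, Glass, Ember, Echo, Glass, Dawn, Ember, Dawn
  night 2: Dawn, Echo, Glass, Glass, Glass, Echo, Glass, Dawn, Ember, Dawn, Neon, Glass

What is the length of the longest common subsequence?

Match Echo [1,2], Glass [3,5], Echo [5,6], Glass [6,7], Dawn [7,8], Ember [8,9], Dawn [9,10] — 7 songs in the same relative order in both. Since dp[9][12] = 7, nothing longer is possible.

7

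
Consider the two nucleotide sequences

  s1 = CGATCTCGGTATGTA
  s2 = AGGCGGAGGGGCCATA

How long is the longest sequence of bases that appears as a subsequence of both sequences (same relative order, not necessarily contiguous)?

8

Pick C [1,4]; then G [2,6]; then A [3,7]; then C [5,12]; then C [7,13]; then A [11,14]; then T [14,15]; then A [15,16]; all 8 bases appear in both, in order. Since dp[15][16] = 8, nothing longer is possible.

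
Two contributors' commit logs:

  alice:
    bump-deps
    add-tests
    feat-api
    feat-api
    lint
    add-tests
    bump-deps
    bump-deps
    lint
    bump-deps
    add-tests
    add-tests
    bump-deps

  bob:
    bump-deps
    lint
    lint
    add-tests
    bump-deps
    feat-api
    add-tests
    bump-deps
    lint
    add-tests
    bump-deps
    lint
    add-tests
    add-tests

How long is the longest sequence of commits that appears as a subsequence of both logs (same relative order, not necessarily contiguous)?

Pick bump-deps (alice #1, bob #1) → add-tests (alice #2, bob #4) → feat-api (alice #3, bob #6) → lint (alice #5, bob #9) → add-tests (alice #6, bob #10) → bump-deps (alice #8, bob #11) → lint (alice #9, bob #12) → add-tests (alice #11, bob #13) → add-tests (alice #12, bob #14); all 9 commits appear in both, in order, and the DP table's final entry dp[13][14] is also 9, so no common subsequence is longer.

9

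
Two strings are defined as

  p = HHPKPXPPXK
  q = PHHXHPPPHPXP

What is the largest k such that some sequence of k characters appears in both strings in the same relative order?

Taking H at p[1]=q[3]; then H at p[2]=q[5]; then P at p[3]=q[6]; then P at p[5]=q[7]; then P at p[7]=q[8]; then P at p[8]=q[10]; then X at p[9]=q[11] gives a common subsequence of length 7, and the DP table's final entry dp[10][12] is also 7, so no common subsequence is longer.

7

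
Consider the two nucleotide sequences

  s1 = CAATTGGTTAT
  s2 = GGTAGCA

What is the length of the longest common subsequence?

One common subsequence of length 4: G [6,1] → G [7,2] → T [8,3] → A [10,7]. Since dp[11][7] = 4, nothing longer is possible.

4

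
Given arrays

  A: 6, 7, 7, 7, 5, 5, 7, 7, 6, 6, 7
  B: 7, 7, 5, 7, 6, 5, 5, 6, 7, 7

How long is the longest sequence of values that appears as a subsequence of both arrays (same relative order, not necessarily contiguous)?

Let dp[i][j] be the LCS length of the first i values of A and the first j values of B. dp[i][j] = dp[i-1][j-1]+1 when the i-th and j-th values match, else max(dp[i-1][j], dp[i][j-1]).
    ·  7  7  5  7  6  5  5  6  7  7
 ·  0  0  0  0  0  0  0  0  0  0  0
 6  0  0  0  0  0  1  1  1  1  1  1
 7  0  1  1  1  1  1  1  1  1  2  2
 7  0  1  2  2  2  2  2  2  2  2  3
 7  0  1  2  2  3  3  3  3  3  3  3
 5  0  1  2  3  3  3  4  4  4  4  4
 5  0  1  2  3  3  3  4  5  5  5  5
 7  0  1  2  3  4  4  4  5  5  6  6
 7  0  1  2  3  4  4  4  5  5  6  7
 6  0  1  2  3  4  5  5  5  6  6  7
 6  0  1  2  3  4  5  5  5  6  6  7
 7  0  1  2  3  4  5  5  5  6  7  7
dp[11][10] = 7. One LCS (by backtracking along matches): 7, 7, 7, 5, 5, 7, 7.

7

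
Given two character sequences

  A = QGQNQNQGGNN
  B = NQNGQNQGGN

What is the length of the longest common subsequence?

8

Let dp[i][j] be the LCS length of the first i characters of A and the first j characters of B. dp[i][j] = dp[i-1][j-1]+1 when the i-th and j-th characters match, else max(dp[i-1][j], dp[i][j-1]).
    ·  N  Q  N  G  Q  N  Q  G  G  N
 ·  0  0  0  0  0  0  0  0  0  0  0
 Q  0  0  1  1  1  1  1  1  1  1  1
 G  0  0  1  1  2  2  2  2  2  2  2
 Q  0  0  1  1  2  3  3  3  3  3  3
 N  0  1  1  2  2  3  4  4  4  4  4
 Q  0  1  2  2  2  3  4  5  5  5  5
 N  0  1  2  3  3  3  4  5  5  5  6
 Q  0  1  2  3  3  4  4  5  5  5  6
 G  0  1  2  3  4  4  4  5  6  6  6
 G  0  1  2  3  4  4  4  5  6  7  7
 N  0  1  2  3  4  4  5  5  6  7  8
 N  0  1  2  3  4  4  5  5  6  7  8
dp[11][10] = 8. One LCS (by backtracking along matches): QGQNQGGN.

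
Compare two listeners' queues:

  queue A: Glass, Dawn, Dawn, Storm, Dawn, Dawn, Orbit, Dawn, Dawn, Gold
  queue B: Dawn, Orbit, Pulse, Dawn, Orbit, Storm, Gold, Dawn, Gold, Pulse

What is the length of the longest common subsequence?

Match Dawn (queue A #2, queue B #1) → Dawn (queue A #3, queue B #4) → Storm (queue A #4, queue B #6) → Dawn (queue A #9, queue B #8) → Gold (queue A #10, queue B #9) — 5 songs in the same relative order in both. dp[10][10] = 5 confirms this is the maximum.

5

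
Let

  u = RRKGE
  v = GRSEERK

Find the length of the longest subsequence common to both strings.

3

Let dp[i][j] be the LCS length of the first i characters of u and the first j characters of v. dp[i][j] = dp[i-1][j-1]+1 when the i-th and j-th characters match, else max(dp[i-1][j], dp[i][j-1]).
    ·  G  R  S  E  E  R  K
 ·  0  0  0  0  0  0  0  0
 R  0  0  1  1  1  1  1  1
 R  0  0  1  1  1  1  2  2
 K  0  0  1  1  1  1  2  3
 G  0  1  1  1  1  1  2  3
 E  0  1  1  1  2  2  2  3
dp[5][7] = 3. One LCS (by backtracking along matches): RRK.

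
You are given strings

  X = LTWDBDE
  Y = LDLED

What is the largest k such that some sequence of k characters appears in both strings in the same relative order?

One common subsequence of length 3: L [1,1] → D [4,2] → D [6,5]. Since dp[7][5] = 3, nothing longer is possible.

3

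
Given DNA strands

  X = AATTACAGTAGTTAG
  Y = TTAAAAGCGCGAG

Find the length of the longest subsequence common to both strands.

Match A (X #1, Y #4); then A (X #2, Y #5); then A (X #5, Y #6); then C (X #6, Y #8); then G (X #8, Y #9); then G (X #11, Y #11); then A (X #14, Y #12); then G (X #15, Y #13) — 8 bases in the same relative order in both. dp[15][13] = 8 confirms this is the maximum.

8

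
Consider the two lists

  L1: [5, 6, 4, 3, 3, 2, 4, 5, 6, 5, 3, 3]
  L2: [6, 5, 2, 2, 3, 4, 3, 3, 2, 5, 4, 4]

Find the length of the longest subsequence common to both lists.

6

Taking 5 (L1 #1, L2 #2), then 4 (L1 #3, L2 #6), then 3 (L1 #4, L2 #7), then 3 (L1 #5, L2 #8), then 2 (L1 #6, L2 #9), then 4 (L1 #7, L2 #12) gives a common subsequence of length 6. dp[12][12] = 6 confirms this is the maximum.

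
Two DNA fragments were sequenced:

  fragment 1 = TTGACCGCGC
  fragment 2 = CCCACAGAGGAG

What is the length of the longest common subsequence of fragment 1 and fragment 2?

4

Let dp[i][j] be the LCS length of the first i bases of fragment 1 and the first j bases of fragment 2. dp[i][j] = dp[i-1][j-1]+1 when the i-th and j-th bases match, else max(dp[i-1][j], dp[i][j-1]).
    ·  C  C  C  A  C  A  G  A  G  G  A  G
 ·  0  0  0  0  0  0  0  0  0  0  0  0  0
 T  0  0  0  0  0  0  0  0  0  0  0  0  0
 T  0  0  0  0  0  0  0  0  0  0  0  0  0
 G  0  0  0  0  0  0  0  1  1  1  1  1  1
 A  0  0  0  0  1  1  1  1  2  2  2  2  2
 C  0  1  1  1  1  2  2  2  2  2  2  2  2
 C  0  1  2  2  2  2  2  2  2  2  2  2  2
 G  0  1  2  2  2  2  2  3  3  3  3  3  3
 C  0  1  2  3  3  3  3  3  3  3  3  3  3
 G  0  1  2  3  3  3  3  4  4  4  4  4  4
 C  0  1  2  3  3  4  4  4  4  4  4  4  4
dp[10][12] = 4. One LCS (by backtracking along matches): GAGG.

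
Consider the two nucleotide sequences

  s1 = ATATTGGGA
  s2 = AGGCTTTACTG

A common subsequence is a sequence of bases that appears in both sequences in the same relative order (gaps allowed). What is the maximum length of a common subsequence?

Match A [1,1], then T [2,7], then A [3,8], then T [5,10], then G [8,11] — 5 bases in the same relative order in both. The LCS DP gives dp[9][11] = 5, so this is optimal.

5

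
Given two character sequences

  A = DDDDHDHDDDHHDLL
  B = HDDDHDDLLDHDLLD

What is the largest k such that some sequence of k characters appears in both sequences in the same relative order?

Taking D at A[2]=B[2], D at A[3]=B[3], D at A[4]=B[4], H at A[5]=B[5], D at A[6]=B[6], D at A[8]=B[7], D at A[10]=B[10], H at A[12]=B[11], D at A[13]=B[12], L at A[14]=B[13], L at A[15]=B[14] gives a common subsequence of length 11. The LCS DP gives dp[15][15] = 11, so this is optimal.

11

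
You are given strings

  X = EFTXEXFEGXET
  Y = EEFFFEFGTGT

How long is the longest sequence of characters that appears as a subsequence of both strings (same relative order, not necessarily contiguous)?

Let dp[i][j] be the LCS length of the first i characters of X and the first j characters of Y. dp[i][j] = dp[i-1][j-1]+1 when the i-th and j-th characters match, else max(dp[i-1][j], dp[i][j-1]).
    ·  E  E  F  F  F  E  F  G  T  G  T
 ·  0  0  0  0  0  0  0  0  0  0  0  0
 E  0  1  1  1  1  1  1  1  1  1  1  1
 F  0  1  1  2  2  2  2  2  2  2  2  2
 T  0  1  1  2  2  2  2  2  2  3  3  3
 X  0  1  1  2  2  2  2  2  2  3  3  3
 E  0  1  2  2  2  2  3  3  3  3  3  3
 X  0  1  2  2  2  2  3  3  3  3  3  3
 F  0  1  2  3  3  3  3  4  4  4  4  4
 E  0  1  2  3  3  3  4  4  4  4  4  4
 G  0  1  2  3  3  3  4  4  5  5  5  5
 X  0  1  2  3  3  3  4  4  5  5  5  5
 E  0  1  2  3  3  3  4  4  5  5  5  5
 T  0  1  2  3  3  3  4  4  5  6  6  6
dp[12][11] = 6. One LCS (by backtracking along matches): EFEFGT.

6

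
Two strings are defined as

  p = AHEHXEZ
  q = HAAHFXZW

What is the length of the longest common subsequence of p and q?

4

One common subsequence of length 4: A (p #1, q #3), then H (p #2, q #4), then X (p #5, q #6), then Z (p #7, q #7). Since dp[7][8] = 4, nothing longer is possible.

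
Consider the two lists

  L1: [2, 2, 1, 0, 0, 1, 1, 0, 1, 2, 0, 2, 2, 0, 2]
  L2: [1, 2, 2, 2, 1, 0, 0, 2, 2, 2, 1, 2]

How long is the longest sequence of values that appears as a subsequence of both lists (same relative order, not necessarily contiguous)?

Pick 2 at L1[1]=L2[3], 2 at L1[2]=L2[4], 1 at L1[3]=L2[5], 0 at L1[5]=L2[6], 0 at L1[8]=L2[7], 2 at L1[10]=L2[8], 2 at L1[12]=L2[9], 2 at L1[13]=L2[10], 2 at L1[15]=L2[12]; all 9 values appear in both, in order, and the DP table's final entry dp[15][12] is also 9, so no common subsequence is longer.

9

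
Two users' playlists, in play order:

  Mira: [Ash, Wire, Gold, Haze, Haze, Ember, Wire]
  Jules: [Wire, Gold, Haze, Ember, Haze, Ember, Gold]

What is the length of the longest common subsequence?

Match Wire [2,1], Gold [3,2], Haze [4,3], Haze [5,5], Ember [6,6] — 5 songs in the same relative order in both. Since dp[7][7] = 5, nothing longer is possible.

5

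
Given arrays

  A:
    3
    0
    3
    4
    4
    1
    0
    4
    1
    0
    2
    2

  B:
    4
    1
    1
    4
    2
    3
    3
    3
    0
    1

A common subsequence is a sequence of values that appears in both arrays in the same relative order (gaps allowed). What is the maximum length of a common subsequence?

Pick 3 at A[1]=B[7], then 3 at A[3]=B[8], then 0 at A[7]=B[9], then 1 at A[9]=B[10]; all 4 values appear in both, in order. Since dp[12][10] = 4, nothing longer is possible.

4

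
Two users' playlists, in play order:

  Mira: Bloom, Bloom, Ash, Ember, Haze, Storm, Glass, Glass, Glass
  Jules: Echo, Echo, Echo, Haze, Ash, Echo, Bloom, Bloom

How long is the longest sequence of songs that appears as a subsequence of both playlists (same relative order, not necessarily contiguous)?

Pick Bloom at Mira[1]=Jules[7], Bloom at Mira[2]=Jules[8]; all 2 songs appear in both, in order, and the DP table's final entry dp[9][8] is also 2, so no common subsequence is longer.

2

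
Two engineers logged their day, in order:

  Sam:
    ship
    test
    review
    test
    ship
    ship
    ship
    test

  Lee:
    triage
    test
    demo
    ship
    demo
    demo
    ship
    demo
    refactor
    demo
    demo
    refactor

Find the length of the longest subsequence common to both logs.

3

Match test (Sam #2, Lee #2) → ship (Sam #5, Lee #4) → ship (Sam #6, Lee #7) — 3 tasks in the same relative order in both, and the DP table's final entry dp[8][12] is also 3, so no common subsequence is longer.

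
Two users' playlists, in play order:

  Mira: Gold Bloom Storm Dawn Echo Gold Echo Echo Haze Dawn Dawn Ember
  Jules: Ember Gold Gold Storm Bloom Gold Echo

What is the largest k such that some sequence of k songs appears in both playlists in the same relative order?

4

One common subsequence of length 4: Gold at Mira[1]=Jules[3] → Bloom at Mira[2]=Jules[5] → Gold at Mira[6]=Jules[6] → Echo at Mira[8]=Jules[7]. dp[12][7] = 4 confirms this is the maximum.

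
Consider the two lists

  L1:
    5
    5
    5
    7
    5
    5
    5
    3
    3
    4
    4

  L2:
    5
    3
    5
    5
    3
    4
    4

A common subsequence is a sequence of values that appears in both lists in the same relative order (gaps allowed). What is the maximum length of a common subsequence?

6

Taking 5 (L1 #1, L2 #1) → 5 (L1 #6, L2 #3) → 5 (L1 #7, L2 #4) → 3 (L1 #9, L2 #5) → 4 (L1 #10, L2 #6) → 4 (L1 #11, L2 #7) gives a common subsequence of length 6. Since dp[11][7] = 6, nothing longer is possible.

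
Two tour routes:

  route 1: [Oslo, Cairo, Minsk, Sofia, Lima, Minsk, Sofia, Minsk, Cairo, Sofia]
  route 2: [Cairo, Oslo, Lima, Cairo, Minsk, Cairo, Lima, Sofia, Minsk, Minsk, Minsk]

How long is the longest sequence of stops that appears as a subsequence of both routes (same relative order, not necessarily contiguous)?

6

Pick Oslo (route 1 #1, route 2 #2), Cairo (route 1 #2, route 2 #4), Minsk (route 1 #3, route 2 #5), Sofia (route 1 #4, route 2 #8), Minsk (route 1 #6, route 2 #10), Minsk (route 1 #8, route 2 #11); all 6 stops appear in both, in order. The LCS DP gives dp[10][11] = 6, so this is optimal.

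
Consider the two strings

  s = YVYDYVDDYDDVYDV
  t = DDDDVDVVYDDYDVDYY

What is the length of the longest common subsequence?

9

One common subsequence of length 9: V at s[2]=t[5]; then D at s[4]=t[6]; then Y at s[5]=t[9]; then D at s[7]=t[10]; then D at s[8]=t[11]; then Y at s[9]=t[12]; then D at s[10]=t[13]; then D at s[11]=t[15]; then Y at s[13]=t[17]. dp[15][17] = 9 confirms this is the maximum.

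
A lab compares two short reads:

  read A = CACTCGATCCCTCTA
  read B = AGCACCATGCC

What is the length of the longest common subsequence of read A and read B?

Taking C (read A #1, read B #3) → A (read A #2, read B #4) → C (read A #3, read B #5) → C (read A #5, read B #6) → A (read A #7, read B #7) → T (read A #8, read B #8) → C (read A #11, read B #10) → C (read A #13, read B #11) gives a common subsequence of length 8. dp[15][11] = 8 confirms this is the maximum.

8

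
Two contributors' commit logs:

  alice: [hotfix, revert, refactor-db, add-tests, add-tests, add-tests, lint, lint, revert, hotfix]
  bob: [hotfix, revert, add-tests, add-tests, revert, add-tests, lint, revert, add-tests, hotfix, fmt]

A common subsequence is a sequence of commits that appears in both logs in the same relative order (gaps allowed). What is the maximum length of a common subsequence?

8

One common subsequence of length 8: hotfix [1,1]; then revert [2,2]; then add-tests [4,3]; then add-tests [5,4]; then add-tests [6,6]; then lint [8,7]; then revert [9,8]; then hotfix [10,10]. Since dp[10][11] = 8, nothing longer is possible.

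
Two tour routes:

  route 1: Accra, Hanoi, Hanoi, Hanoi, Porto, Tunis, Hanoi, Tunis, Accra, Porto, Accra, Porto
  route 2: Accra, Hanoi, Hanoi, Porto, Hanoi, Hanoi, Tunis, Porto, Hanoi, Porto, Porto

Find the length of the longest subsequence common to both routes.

8

Pick Accra [1,1] → Hanoi [2,3] → Hanoi [3,5] → Hanoi [4,6] → Porto [5,8] → Hanoi [7,9] → Porto [10,10] → Porto [12,11]; all 8 stops appear in both, in order. Since dp[12][11] = 8, nothing longer is possible.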